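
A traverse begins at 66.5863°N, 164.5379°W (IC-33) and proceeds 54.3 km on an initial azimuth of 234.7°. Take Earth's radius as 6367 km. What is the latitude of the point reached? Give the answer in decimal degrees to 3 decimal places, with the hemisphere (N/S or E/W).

66.301°N

δ = d/R = 54.3/6367 = 0.008528 rad
φ₂ = arcsin(sin φ₁ cos δ + cos φ₁ sin δ cos θ)
   = arcsin(0.91766·0.99996 + 0.39737·0.00853·-0.57786) = 66.30077°
λ₂ = λ₁ + atan2(sin θ sin δ cos φ₁, cos δ − sin φ₁ sin φ₂) = -165.53013°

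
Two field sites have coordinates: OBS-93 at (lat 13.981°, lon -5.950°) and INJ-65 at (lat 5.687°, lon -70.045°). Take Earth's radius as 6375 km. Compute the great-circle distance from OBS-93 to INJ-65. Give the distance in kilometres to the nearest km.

Δφ = -8.2940°,  Δλ = -64.0950°
a = sin²(Δφ/2) + cos φ₁ cos φ₂ sin²(Δλ/2) = 0.277104
c = 2·arcsin(√a) = 1.108737 rad = 63.5259°
d = R·c = 6375 × 1.108737 = 7068.2 km

7068 km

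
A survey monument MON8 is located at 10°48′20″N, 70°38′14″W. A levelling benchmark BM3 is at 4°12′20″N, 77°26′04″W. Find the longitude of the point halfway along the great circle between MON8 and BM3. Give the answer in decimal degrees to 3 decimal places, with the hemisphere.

74.062°W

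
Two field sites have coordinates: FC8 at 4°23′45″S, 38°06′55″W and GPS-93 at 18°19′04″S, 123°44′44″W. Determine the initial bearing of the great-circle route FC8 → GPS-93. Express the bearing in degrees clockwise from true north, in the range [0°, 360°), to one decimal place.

FC8: φ = -4.39583°, λ = -38.11528°
GPS-93: φ = -18.31778°, λ = -123.74556°
Δλ = -85.6303°
y = sin Δλ · cos φ₂ = -0.946568
x = cos φ₁ sin φ₂ − sin φ₁ cos φ₂ cos Δλ = -0.307819
θ = atan2(y, x) = -108.0142° → 251.9858° (mod 360°)

252.0°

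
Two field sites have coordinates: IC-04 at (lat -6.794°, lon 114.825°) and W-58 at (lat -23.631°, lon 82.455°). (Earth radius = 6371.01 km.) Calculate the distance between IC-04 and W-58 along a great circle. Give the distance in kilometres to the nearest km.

Δφ = -16.8370°,  Δλ = -32.3700°
a = sin²(Δφ/2) + cos φ₁ cos φ₂ sin²(Δλ/2) = 0.092115
c = 2·arcsin(√a) = 0.616736 rad = 35.3363°
d = R·c = 6371.01 × 0.616736 = 3929.2 km

3929 km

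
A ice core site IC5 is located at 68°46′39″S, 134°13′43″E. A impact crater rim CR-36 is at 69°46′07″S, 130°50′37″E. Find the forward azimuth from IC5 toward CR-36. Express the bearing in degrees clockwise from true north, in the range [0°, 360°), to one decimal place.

IC5: φ = -68.77750°, λ = +134.22861°
CR-36: φ = -69.76861°, λ = +130.84361°
Δλ = -3.3850°
y = sin Δλ · cos φ₂ = -0.020418
x = cos φ₁ sin φ₂ − sin φ₁ cos φ₂ cos Δλ = -0.017860
θ = atan2(y, x) = -131.1756° → 228.8244° (mod 360°)

228.8°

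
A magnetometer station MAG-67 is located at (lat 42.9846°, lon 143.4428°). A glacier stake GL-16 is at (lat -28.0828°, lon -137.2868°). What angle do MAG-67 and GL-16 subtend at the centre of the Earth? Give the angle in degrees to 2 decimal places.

Δφ = -71.0674°,  Δλ = 79.2704°
a = sin²(Δφ/2) + cos φ₁ cos φ₂ sin²(Δλ/2) = 0.600399
c = 2·arcsin(√a) = 1.772968 rad = 101.5836°

101.58°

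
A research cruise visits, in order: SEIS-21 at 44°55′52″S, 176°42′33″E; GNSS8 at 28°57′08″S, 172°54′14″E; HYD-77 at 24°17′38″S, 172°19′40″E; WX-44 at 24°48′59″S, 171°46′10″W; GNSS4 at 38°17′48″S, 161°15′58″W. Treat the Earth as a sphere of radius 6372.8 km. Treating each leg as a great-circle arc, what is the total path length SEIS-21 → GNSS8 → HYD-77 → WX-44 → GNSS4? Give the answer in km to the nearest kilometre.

5736 km

SEIS-21: φ = -44.93111°, λ = +176.70917°
GNSS8: φ = -28.95222°, λ = +172.90389°
HYD-77: φ = -24.29389°, λ = +172.32778°
WX-44: φ = -24.81639°, λ = -171.76944°
GNSS4: φ = -38.29667°, λ = -161.26611°
SEIS-21→GNSS8: c = 0.283803 rad, d = 1808.62 km
GNSS8→HYD-77: c = 0.081798 rad, d = 521.28 km
HYD-77→WX-44: c = 0.252477 rad, d = 1608.98 km
WX-44→GNSS4: c = 0.281951 rad, d = 1796.82 km
Total = 1808.62 + 521.28 + 1608.98 + 1796.82 = 5735.70 km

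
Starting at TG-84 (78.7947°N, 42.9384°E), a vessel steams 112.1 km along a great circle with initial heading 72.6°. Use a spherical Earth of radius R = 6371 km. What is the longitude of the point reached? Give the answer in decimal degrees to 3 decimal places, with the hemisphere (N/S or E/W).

48.011°E

δ = d/R = 112.1/6371 = 0.017595 rad
φ₂ = arcsin(sin φ₁ cos δ + cos φ₁ sin δ cos θ)
   = arcsin(0.98094·0.99985 + 0.19433·0.01759·0.29904) = 79.05436°
λ₂ = λ₁ + atan2(sin θ sin δ cos φ₁, cos δ − sin φ₁ sin φ₂) = 48.01122°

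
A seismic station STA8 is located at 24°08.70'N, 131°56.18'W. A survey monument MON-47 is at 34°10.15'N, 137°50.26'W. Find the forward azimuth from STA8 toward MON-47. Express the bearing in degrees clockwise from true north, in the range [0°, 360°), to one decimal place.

STA8: φ = +24.14500°, λ = -131.93633°
MON-47: φ = +34.16917°, λ = -137.83767°
Δλ = -5.9013°
y = sin Δλ · cos φ₂ = -0.085068
x = cos φ₁ sin φ₂ − sin φ₁ cos φ₂ cos Δλ = 0.175857
θ = atan2(y, x) = -25.8146° → 334.1854° (mod 360°)

334.2°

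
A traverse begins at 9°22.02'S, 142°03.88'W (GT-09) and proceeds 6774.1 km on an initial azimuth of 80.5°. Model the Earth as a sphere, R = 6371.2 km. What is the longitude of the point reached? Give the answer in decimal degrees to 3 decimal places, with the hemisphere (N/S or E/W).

82.333°W

GT-09: φ = -9.36700°, λ = -142.06467°
δ = d/R = 6774.1/6371.2 = 1.063238 rad
φ₂ = arcsin(sin φ₁ cos δ + cos φ₁ sin δ cos θ)
   = arcsin(-0.16276·0.48605 + 0.98667·0.87393·0.16505) = 3.62407°
λ₂ = λ₁ + atan2(sin θ sin δ cos φ₁, cos δ − sin φ₁ sin φ₂) = -82.33287°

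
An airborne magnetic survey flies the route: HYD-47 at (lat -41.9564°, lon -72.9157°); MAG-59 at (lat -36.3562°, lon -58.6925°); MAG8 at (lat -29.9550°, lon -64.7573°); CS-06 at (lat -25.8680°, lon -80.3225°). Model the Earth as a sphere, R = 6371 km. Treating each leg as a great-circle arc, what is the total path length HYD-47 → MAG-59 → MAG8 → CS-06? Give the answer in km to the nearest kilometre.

HYD-47→MAG-59: c = 0.215506 rad, d = 1372.99 km
MAG-59→MAG8: c = 0.142527 rad, d = 908.04 km
MAG8→CS-06: c = 0.250189 rad, d = 1593.96 km
Total = 1372.99 + 908.04 + 1593.96 = 3874.98 km

3875 km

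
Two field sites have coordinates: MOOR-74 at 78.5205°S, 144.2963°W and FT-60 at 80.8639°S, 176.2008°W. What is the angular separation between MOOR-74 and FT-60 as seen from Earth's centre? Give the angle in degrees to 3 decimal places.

Δφ = -2.3434°,  Δλ = -31.9045°
a = sin²(Δφ/2) + cos φ₁ cos φ₂ sin²(Δλ/2) = 0.002805
c = 2·arcsin(√a) = 0.105975 rad = 6.0719°

6.072°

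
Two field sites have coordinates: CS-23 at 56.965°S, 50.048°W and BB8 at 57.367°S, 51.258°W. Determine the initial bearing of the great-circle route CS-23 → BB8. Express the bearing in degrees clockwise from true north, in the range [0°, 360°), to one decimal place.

238.0°

Δλ = -1.2100°
y = sin Δλ · cos φ₂ = -0.011387
x = cos φ₁ sin φ₂ − sin φ₁ cos φ₂ cos Δλ = -0.007117
θ = atan2(y, x) = -122.0048° → 237.9952° (mod 360°)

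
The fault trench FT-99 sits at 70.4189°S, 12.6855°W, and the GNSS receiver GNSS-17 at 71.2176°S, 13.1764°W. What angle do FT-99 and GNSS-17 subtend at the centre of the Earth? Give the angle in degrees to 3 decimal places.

Δφ = -0.7987°,  Δλ = -0.4909°
a = sin²(Δφ/2) + cos φ₁ cos φ₂ sin²(Δλ/2) = 0.000051
c = 2·arcsin(√a) = 0.014221 rad = 0.8148°

0.815°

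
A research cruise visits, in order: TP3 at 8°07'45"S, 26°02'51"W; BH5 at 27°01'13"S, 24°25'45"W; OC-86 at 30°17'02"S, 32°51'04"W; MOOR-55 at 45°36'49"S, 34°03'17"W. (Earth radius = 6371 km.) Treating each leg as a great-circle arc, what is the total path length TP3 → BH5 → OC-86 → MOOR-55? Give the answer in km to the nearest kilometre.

TP3: φ = -8.12917°, λ = -26.04750°
BH5: φ = -27.02028°, λ = -24.42917°
OC-86: φ = -30.28389°, λ = -32.85111°
MOOR-55: φ = -45.61361°, λ = -34.05472°
TP3→BH5: c = 0.330797 rad, d = 2107.51 km
BH5→OC-86: c = 0.140953 rad, d = 898.01 km
OC-86→MOOR-55: c = 0.268058 rad, d = 1707.80 km
Total = 2107.51 + 898.01 + 1707.80 = 4713.32 km

4713 km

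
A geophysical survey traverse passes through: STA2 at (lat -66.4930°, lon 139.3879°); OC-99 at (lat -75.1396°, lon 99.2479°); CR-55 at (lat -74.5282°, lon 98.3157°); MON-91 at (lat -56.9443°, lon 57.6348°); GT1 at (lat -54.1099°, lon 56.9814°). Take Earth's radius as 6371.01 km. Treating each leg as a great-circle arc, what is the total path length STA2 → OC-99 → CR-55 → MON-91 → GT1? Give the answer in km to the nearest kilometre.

STA2→OC-99: c = 0.267096 rad, d = 1701.67 km
OC-99→CR-55: c = 0.011488 rad, d = 73.19 km
CR-55→MON-91: c = 0.407501 rad, d = 2596.20 km
MON-91→GT1: c = 0.049888 rad, d = 317.84 km
Total = 1701.67 + 73.19 + 2596.20 + 317.84 = 4688.90 km

4689 km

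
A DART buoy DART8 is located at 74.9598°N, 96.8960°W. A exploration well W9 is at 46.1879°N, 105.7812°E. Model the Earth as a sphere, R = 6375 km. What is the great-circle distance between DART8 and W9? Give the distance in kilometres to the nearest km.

Δφ = -28.7719°,  Δλ = -157.3228°
a = sin²(Δφ/2) + cos φ₁ cos φ₂ sin²(Δλ/2) = 0.234433
c = 2·arcsin(√a) = 1.010858 rad = 57.9179°
d = R·c = 6375 × 1.010858 = 6444.2 km

6444 km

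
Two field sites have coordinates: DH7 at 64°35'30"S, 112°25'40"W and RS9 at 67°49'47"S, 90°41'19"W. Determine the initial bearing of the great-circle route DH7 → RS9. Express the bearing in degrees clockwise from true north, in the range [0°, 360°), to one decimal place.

DH7: φ = -64.59167°, λ = -112.42778°
RS9: φ = -67.82972°, λ = -90.68861°
Δλ = 21.7392°
y = sin Δλ · cos φ₂ = 0.139767
x = cos φ₁ sin φ₂ − sin φ₁ cos φ₂ cos Δλ = -0.080727
θ = atan2(y, x) = 120.0098° → 120.0098° (mod 360°)

120.0°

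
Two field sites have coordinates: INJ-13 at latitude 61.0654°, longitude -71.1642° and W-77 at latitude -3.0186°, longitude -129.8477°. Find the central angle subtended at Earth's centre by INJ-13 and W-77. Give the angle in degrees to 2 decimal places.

Δφ = -64.0840°,  Δλ = -58.6835°
a = sin²(Δφ/2) + cos φ₁ cos φ₂ sin²(Δλ/2) = 0.397484
c = 2·arcsin(√a) = 1.364299 rad = 78.1686°

78.17°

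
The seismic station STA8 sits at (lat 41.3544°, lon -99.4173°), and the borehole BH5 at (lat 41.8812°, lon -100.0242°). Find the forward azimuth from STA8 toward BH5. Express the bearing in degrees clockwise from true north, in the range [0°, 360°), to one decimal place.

Δλ = -0.6069°
y = sin Δλ · cos φ₂ = -0.007886
x = cos φ₁ sin φ₂ − sin φ₁ cos φ₂ cos Δλ = 0.009222
θ = atan2(y, x) = -40.5359° → 319.4641° (mod 360°)

319.5°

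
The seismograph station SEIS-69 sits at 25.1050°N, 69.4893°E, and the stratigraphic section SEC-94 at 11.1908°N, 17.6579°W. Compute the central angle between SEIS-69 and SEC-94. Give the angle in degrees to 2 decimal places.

82.73°

Δφ = -13.9142°,  Δλ = -87.1472°
a = sin²(Δφ/2) + cos φ₁ cos φ₂ sin²(Δλ/2) = 0.436723
c = 2·arcsin(√a) = 1.443902 rad = 82.7295°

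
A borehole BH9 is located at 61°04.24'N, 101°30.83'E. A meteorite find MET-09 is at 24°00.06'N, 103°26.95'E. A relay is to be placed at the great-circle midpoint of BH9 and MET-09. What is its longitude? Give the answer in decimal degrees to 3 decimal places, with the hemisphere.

BH9: φ = +61.07067°, λ = +101.51383°
MET-09: φ = +24.00100°, λ = +103.44917°
Bx = cos φ₂ cos Δλ = 0.913017,  By = cos φ₂ sin Δλ = 0.030852
φₘ = atan2(sin φ₁ + sin φ₂, √((cos φ₁ + Bx)² + By²)) = 42.53952°
λₘ = λ₁ + atan2(By, cos φ₁ + Bx) = 102.77919°

102.779°E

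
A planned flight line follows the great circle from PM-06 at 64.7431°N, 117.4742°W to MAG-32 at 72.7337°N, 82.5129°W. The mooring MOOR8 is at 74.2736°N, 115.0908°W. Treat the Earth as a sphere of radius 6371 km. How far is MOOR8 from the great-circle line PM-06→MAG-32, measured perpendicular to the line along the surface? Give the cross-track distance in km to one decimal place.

δ₁₃ = central angle PM-06→MOOR8 = 0.166942 rad  (haversine)
θ₁₃ = bearing PM-06→MOOR8 = 3.890°,  θ₁₂ = bearing PM-06→MAG-32 = 42.218°
dₓₜ = R·arcsin(sin δ₁₃ · sin(θ₁₃ − θ₁₂)) = 6371·arcsin(0.16617·sin(-38.329°)) = -657.714 km
|dₓₜ| = 657.714 km

657.7 km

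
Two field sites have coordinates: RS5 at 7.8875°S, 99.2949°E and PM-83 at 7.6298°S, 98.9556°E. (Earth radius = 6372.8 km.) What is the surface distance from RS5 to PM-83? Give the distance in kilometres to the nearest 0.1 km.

Δφ = 0.2577°,  Δλ = -0.3393°
a = sin²(Δφ/2) + cos φ₁ cos φ₂ sin²(Δλ/2) = 0.000014
c = 2·arcsin(√a) = 0.007393 rad = 0.4236°
d = R·c = 6372.8 × 0.007393 = 47.1 km

47.1 km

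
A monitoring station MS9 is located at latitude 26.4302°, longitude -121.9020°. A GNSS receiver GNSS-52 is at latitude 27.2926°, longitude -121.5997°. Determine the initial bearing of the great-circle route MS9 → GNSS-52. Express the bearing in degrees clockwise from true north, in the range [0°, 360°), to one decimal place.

Δλ = 0.3023°
y = sin Δλ · cos φ₂ = 0.004689
x = cos φ₁ sin φ₂ − sin φ₁ cos φ₂ cos Δλ = 0.015057
θ = atan2(y, x) = 17.2970° → 17.2970° (mod 360°)

17.3°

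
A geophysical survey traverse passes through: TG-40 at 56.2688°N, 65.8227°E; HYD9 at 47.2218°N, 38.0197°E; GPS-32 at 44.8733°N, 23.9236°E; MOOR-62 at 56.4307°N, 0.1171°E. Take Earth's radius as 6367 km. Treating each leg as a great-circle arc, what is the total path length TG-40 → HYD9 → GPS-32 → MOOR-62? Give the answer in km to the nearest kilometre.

5351 km

TG-40→HYD9: c = 0.336180 rad, d = 2140.46 km
HYD9→GPS-32: c = 0.175339 rad, d = 1116.38 km
GPS-32→MOOR-62: c = 0.328947 rad, d = 2094.40 km
Total = 2140.46 + 1116.38 + 2094.40 = 5351.25 km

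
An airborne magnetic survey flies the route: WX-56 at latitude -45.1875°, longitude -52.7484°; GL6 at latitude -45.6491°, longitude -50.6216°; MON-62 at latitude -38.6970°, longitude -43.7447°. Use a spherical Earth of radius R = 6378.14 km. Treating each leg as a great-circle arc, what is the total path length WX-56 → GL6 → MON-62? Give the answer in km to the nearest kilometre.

WX-56→GL6: c = 0.027271 rad, d = 173.94 km
GL6→MON-62: c = 0.150324 rad, d = 958.79 km
Total = 173.94 + 958.79 = 1132.73 km

1133 km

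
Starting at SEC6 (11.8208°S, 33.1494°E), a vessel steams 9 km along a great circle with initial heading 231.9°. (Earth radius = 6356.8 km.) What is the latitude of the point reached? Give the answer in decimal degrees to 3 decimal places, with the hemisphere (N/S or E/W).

11.871°S

δ = d/R = 9/6356.8 = 0.001416 rad
φ₂ = arcsin(sin φ₁ cos δ + cos φ₁ sin δ cos θ)
   = arcsin(-0.20485·1.00000 + 0.97879·0.00142·-0.61704) = -11.87085°
λ₂ = λ₁ + atan2(sin θ sin δ cos φ₁, cos δ − sin φ₁ sin φ₂) = 33.08417°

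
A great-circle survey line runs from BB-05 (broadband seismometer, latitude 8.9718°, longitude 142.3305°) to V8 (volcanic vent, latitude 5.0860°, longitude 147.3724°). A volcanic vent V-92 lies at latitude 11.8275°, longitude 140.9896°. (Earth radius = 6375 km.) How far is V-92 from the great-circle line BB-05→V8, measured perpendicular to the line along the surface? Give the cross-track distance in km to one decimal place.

163.3 km

δ₁₃ = central angle BB-05→V-92 = 0.054899 rad  (haversine)
θ₁₃ = bearing BB-05→V-92 = 335.328°,  θ₁₂ = bearing BB-05→V8 = 127.499°
dₓₜ = R·arcsin(sin δ₁₃ · sin(θ₁₃ − θ₁₂)) = 6375·arcsin(0.05487·sin(207.830°)) = -163.324 km
|dₓₜ| = 163.324 km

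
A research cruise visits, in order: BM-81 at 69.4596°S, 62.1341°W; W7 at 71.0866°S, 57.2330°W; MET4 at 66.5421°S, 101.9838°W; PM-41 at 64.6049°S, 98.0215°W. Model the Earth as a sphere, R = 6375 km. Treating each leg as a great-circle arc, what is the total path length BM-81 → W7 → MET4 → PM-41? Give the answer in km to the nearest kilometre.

BM-81→W7: c = 0.040475 rad, d = 258.03 km
W7→MET4: c = 0.285718 rad, d = 1821.45 km
MET4→PM-41: c = 0.044266 rad, d = 282.20 km
Total = 258.03 + 1821.45 + 282.20 = 2361.67 km

2362 km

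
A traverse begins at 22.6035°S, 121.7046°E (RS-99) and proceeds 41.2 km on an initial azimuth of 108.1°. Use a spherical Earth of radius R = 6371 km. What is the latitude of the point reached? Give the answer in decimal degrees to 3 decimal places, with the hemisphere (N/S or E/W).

δ = d/R = 41.2/6371 = 0.006467 rad
φ₂ = arcsin(sin φ₁ cos δ + cos φ₁ sin δ cos θ)
   = arcsin(-0.38435·0.99998 + 0.92319·0.00647·-0.31068) = -22.71816°
λ₂ = λ₁ + atan2(sin θ sin δ cos φ₁, cos δ − sin φ₁ sin φ₂) = 122.08641°

22.718°S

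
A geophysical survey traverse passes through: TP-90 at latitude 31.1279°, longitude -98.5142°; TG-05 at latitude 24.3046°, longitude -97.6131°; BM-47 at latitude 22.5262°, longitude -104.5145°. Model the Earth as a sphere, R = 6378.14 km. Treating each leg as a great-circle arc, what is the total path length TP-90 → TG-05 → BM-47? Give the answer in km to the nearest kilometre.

1497 km

TP-90→TG-05: c = 0.119898 rad, d = 764.73 km
TG-05→BM-47: c = 0.114791 rad, d = 732.15 km
Total = 764.73 + 732.15 = 1496.88 km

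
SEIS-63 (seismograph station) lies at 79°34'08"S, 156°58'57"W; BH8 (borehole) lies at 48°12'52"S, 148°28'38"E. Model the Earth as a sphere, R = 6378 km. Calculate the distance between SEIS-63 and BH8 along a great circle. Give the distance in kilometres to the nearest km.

SEIS-63: φ = -79.56889°, λ = -156.98250°
BH8: φ = -48.21444°, λ = +148.47722°
Δφ = 31.3544°,  Δλ = -54.5403°
a = sin²(Δφ/2) + cos φ₁ cos φ₂ sin²(Δλ/2) = 0.098345
c = 2·arcsin(√a) = 0.637964 rad = 36.5526°
d = R·c = 6378 × 0.637964 = 4068.9 km

4069 km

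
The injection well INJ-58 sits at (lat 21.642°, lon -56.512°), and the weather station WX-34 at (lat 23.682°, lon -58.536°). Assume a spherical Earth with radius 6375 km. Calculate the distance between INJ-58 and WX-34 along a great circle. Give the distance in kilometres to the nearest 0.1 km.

Δφ = 2.0400°,  Δλ = -2.0240°
a = sin²(Δφ/2) + cos φ₁ cos φ₂ sin²(Δλ/2) = 0.000582
c = 2·arcsin(√a) = 0.048272 rad = 2.7658°
d = R·c = 6375 × 0.048272 = 307.7 km

307.7 km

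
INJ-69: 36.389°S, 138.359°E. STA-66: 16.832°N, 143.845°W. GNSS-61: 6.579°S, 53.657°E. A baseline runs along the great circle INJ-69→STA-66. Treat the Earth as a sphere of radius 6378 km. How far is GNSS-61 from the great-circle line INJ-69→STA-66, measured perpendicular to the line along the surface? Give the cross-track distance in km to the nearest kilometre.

2037 km

δ₁₃ = central angle INJ-69→GNSS-61 = 1.428503 rad  (haversine)
θ₁₃ = bearing INJ-69→GNSS-61 = 267.811°,  θ₁₂ = bearing INJ-69→STA-66 = 69.320°
dₓₜ = R·arcsin(sin δ₁₃ · sin(θ₁₃ − θ₁₂)) = 6378·arcsin(0.98989·sin(198.491°)) = -2036.852 km
|dₓₜ| = 2036.852 km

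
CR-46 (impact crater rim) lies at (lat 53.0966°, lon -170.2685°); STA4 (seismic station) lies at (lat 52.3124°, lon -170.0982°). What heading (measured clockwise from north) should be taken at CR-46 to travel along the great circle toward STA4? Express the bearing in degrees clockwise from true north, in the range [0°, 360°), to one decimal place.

172.4°

Δλ = 0.1703°
y = sin Δλ · cos φ₂ = 0.001817
x = cos φ₁ sin φ₂ − sin φ₁ cos φ₂ cos Δλ = -0.013684
θ = atan2(y, x) = 172.4360° → 172.4360° (mod 360°)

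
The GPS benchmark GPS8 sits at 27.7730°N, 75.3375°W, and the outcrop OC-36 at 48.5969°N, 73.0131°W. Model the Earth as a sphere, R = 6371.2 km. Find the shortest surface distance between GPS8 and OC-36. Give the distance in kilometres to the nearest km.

2324 km

Δφ = 20.8239°,  Δλ = 2.3244°
a = sin²(Δφ/2) + cos φ₁ cos φ₂ sin²(Δλ/2) = 0.032902
c = 2·arcsin(√a) = 0.364798 rad = 20.9014°
d = R·c = 6371.2 × 0.364798 = 2324.2 km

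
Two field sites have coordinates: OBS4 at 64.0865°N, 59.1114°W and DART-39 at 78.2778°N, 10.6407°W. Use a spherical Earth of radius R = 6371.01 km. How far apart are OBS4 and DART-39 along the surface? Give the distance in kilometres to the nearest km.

Δφ = 14.1913°,  Δλ = 48.4707°
a = sin²(Δφ/2) + cos φ₁ cos φ₂ sin²(Δλ/2) = 0.030219
c = 2·arcsin(√a) = 0.349448 rad = 20.0219°
d = R·c = 6371.01 × 0.349448 = 2226.3 km

2226 km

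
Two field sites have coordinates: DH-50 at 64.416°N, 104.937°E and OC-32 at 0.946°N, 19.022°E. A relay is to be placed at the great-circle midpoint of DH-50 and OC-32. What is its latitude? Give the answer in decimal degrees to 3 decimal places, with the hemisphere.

Bx = cos φ₂ cos Δλ = 0.071227,  By = cos φ₂ sin Δλ = -0.997324
φₘ = atan2(sin φ₁ + sin φ₂, √((cos φ₁ + Bx)² + By²)) = 39.42866°
λₘ = λ₁ + atan2(By, cos φ₁ + Bx) = 41.70386°

39.429°N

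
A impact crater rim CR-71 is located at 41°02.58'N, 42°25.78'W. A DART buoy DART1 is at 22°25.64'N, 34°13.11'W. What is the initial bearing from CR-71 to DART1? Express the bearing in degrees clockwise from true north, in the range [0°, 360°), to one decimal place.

CR-71: φ = +41.04300°, λ = -42.42967°
DART1: φ = +22.42733°, λ = -34.21850°
Δλ = 8.2112°
y = sin Δλ · cos φ₂ = 0.132019
x = cos φ₁ sin φ₂ − sin φ₁ cos φ₂ cos Δλ = -0.312996
θ = atan2(y, x) = 157.1304° → 157.1304° (mod 360°)

157.1°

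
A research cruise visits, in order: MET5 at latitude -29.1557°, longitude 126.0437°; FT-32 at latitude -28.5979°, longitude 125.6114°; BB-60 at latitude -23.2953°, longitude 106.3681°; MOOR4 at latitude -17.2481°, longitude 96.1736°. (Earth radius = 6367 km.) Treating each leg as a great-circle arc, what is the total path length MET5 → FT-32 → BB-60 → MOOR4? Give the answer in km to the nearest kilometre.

3340 km

MET5→FT-32: c = 0.011766 rad, d = 74.91 km
FT-32→BB-60: c = 0.315428 rad, d = 2008.33 km
BB-60→MOOR4: c = 0.197363 rad, d = 1256.61 km
Total = 74.91 + 2008.33 + 1256.61 = 3339.85 km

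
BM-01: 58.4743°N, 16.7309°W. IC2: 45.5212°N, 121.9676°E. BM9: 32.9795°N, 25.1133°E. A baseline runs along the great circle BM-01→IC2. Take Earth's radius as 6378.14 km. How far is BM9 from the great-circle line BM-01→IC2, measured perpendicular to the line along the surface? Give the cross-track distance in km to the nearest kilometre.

4179 km

δ₁₃ = central angle BM-01→BM9 = 0.658751 rad  (haversine)
θ₁₃ = bearing BM-01→BM9 = 113.907°,  θ₁₂ = bearing BM-01→IC2 = 29.369°
dₓₜ = R·arcsin(sin δ₁₃ · sin(θ₁₃ − θ₁₂)) = 6378.14·arcsin(0.61213·sin(84.538°)) = 4179.215 km
|dₓₜ| = 4179.215 km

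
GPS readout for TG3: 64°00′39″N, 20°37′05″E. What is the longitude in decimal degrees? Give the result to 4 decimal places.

20.6181°E

20° + 37′/60 + 5″/3600 = 20 + 0.61667 + 0.00139 = 20.6181°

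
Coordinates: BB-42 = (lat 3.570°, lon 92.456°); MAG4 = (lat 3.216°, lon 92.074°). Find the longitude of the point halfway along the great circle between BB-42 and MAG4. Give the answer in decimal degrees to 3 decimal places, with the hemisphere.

Bx = cos φ₂ cos Δλ = 0.998403,  By = cos φ₂ sin Δλ = -0.006657
φₘ = atan2(sin φ₁ + sin φ₂, √((cos φ₁ + Bx)² + By²)) = 3.39302°
λₘ = λ₁ + atan2(By, cos φ₁ + Bx) = 92.26497°

92.265°E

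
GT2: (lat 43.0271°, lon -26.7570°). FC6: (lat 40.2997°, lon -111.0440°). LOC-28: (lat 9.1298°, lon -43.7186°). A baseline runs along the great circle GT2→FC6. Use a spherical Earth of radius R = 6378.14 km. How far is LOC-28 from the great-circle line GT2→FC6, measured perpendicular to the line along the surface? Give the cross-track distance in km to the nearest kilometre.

δ₁₃ = central angle GT2→LOC-28 = 0.645761 rad  (haversine)
θ₁₃ = bearing GT2→LOC-28 = 208.595°,  θ₁₂ = bearing GT2→FC6 = 299.021°
dₓₜ = R·arcsin(sin δ₁₃ · sin(θ₁₃ − θ₁₂)) = 6378.14·arcsin(0.60181·sin(-90.426°)) = -4118.622 km
|dₓₜ| = 4118.622 km

4119 km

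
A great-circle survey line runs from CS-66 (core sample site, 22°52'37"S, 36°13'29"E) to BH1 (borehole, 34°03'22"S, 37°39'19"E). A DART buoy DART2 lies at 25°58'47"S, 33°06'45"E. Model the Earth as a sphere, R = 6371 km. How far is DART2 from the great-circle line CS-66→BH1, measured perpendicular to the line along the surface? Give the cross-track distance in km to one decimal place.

346.3 km

CS-66: φ = -22.87694°, λ = +36.22472°
BH1: φ = -34.05611°, λ = +37.65528°
DART2: φ = -25.97972°, λ = +33.11250°
δ₁₃ = central angle CS-66→DART2 = 0.073331 rad  (haversine)
θ₁₃ = bearing CS-66→DART2 = 221.771°,  θ₁₂ = bearing CS-66→BH1 = 173.914°
dₓₜ = R·arcsin(sin δ₁₃ · sin(θ₁₃ − θ₁₂)) = 6371·arcsin(0.07327·sin(47.857°)) = 346.269 km
|dₓₜ| = 346.269 km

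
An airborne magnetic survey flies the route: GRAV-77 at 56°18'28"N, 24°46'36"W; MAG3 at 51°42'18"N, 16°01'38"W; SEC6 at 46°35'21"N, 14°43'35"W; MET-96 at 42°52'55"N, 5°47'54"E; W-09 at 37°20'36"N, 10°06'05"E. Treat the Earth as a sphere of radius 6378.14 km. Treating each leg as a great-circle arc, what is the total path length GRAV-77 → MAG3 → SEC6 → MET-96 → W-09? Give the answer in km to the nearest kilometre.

GRAV-77: φ = +56.30778°, λ = -24.77667°
MAG3: φ = +51.70500°, λ = -16.02722°
SEC6: φ = +46.58917°, λ = -14.72639°
MET-96: φ = +42.88194°, λ = +5.79833°
W-09: φ = +37.34333°, λ = +10.10139°
GRAV-77→MAG3: c = 0.120285 rad, d = 767.19 km
MAG3→SEC6: c = 0.090511 rad, d = 577.29 km
SEC6→MET-96: c = 0.261739 rad, d = 1669.41 km
MET-96→W-09: c = 0.112405 rad, d = 716.93 km
Total = 767.19 + 577.29 + 1669.41 + 716.93 = 3730.83 km

3731 km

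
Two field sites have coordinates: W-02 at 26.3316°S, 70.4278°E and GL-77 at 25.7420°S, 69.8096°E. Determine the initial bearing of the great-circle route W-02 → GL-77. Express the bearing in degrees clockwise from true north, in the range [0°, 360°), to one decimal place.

Δλ = -0.6182°
y = sin Δλ · cos φ₂ = -0.009719
x = cos φ₁ sin φ₂ − sin φ₁ cos φ₂ cos Δλ = 0.010267
θ = atan2(y, x) = -43.4283° → 316.5717° (mod 360°)

316.6°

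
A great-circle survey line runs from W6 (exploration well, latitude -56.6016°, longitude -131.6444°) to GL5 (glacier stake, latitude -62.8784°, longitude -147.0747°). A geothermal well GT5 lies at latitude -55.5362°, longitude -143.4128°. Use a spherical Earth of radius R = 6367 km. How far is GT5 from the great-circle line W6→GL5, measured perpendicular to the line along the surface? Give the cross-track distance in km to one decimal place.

562.8 km

δ₁₃ = central angle W6→GT5 = 0.116000 rad  (haversine)
θ₁₃ = bearing W6→GT5 = 274.293°,  θ₁₂ = bearing W6→GL5 = 224.588°
dₓₜ = R·arcsin(sin δ₁₃ · sin(θ₁₃ − θ₁₂)) = 6367·arcsin(0.11574·sin(49.704°)) = 562.794 km
|dₓₜ| = 562.794 km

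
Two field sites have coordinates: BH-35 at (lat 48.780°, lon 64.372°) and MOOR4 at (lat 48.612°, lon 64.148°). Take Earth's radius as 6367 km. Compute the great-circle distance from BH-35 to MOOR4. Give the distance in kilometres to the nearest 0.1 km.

Δφ = -0.1680°,  Δλ = -0.2240°
a = sin²(Δφ/2) + cos φ₁ cos φ₂ sin²(Δλ/2) = 0.000004
c = 2·arcsin(√a) = 0.003906 rad = 0.2238°
d = R·c = 6367 × 0.003906 = 24.9 km

24.9 km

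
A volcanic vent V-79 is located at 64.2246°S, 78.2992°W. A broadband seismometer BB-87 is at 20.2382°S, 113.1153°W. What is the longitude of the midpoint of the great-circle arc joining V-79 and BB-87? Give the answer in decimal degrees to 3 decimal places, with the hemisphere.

Bx = cos φ₂ cos Δλ = 0.770303,  By = cos φ₂ sin Δλ = -0.535696
φₘ = atan2(sin φ₁ + sin φ₂, √((cos φ₁ + Bx)² + By²)) = -43.38303°
λₘ = λ₁ + atan2(By, cos φ₁ + Bx) = -102.26465°

102.265°W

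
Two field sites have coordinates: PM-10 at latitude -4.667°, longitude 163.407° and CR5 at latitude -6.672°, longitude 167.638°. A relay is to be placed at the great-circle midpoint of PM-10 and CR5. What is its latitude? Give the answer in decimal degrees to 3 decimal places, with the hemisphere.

5.673°S

Bx = cos φ₂ cos Δλ = 0.990521,  By = cos φ₂ sin Δλ = 0.073278
φₘ = atan2(sin φ₁ + sin φ₂, √((cos φ₁ + Bx)² + By²)) = -5.67334°
λₘ = λ₁ + atan2(By, cos φ₁ + Bx) = 165.51882°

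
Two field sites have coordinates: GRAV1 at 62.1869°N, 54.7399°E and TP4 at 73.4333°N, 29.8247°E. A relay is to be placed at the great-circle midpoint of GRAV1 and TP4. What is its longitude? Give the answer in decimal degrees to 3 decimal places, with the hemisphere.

45.335°E

Bx = cos φ₂ cos Δλ = 0.258595,  By = cos φ₂ sin Δλ = -0.120119
φₘ = atan2(sin φ₁ + sin φ₂, √((cos φ₁ + Bx)² + By²)) = 68.25544°
λₘ = λ₁ + atan2(By, cos φ₁ + Bx) = 45.33485°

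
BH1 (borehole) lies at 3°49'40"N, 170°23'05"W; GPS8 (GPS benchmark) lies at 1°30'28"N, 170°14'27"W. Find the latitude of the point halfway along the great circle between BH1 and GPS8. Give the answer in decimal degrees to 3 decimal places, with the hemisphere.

2.668°N

BH1: φ = +3.82778°, λ = -170.38472°
GPS8: φ = +1.50778°, λ = -170.24083°
Bx = cos φ₂ cos Δλ = 0.999651,  By = cos φ₂ sin Δλ = 0.002510
φₘ = atan2(sin φ₁ + sin φ₂, √((cos φ₁ + Bx)² + By²)) = 2.66778°
λₘ = λ₁ + atan2(By, cos φ₁ + Bx) = -170.31271°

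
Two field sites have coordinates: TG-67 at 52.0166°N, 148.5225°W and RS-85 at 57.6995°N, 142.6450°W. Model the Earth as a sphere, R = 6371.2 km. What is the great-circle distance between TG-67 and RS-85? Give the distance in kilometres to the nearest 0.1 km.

Δφ = 5.6829°,  Δλ = 5.8775°
a = sin²(Δφ/2) + cos φ₁ cos φ₂ sin²(Δλ/2) = 0.003322
c = 2·arcsin(√a) = 0.115334 rad = 6.6082°
d = R·c = 6371.2 × 0.115334 = 734.8 km

734.8 km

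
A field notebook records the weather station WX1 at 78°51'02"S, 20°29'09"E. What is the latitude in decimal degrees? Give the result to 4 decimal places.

78.8506°S

78° + 51′/60 + 2″/3600 = 78 + 0.85000 + 0.00056 = 78.8506°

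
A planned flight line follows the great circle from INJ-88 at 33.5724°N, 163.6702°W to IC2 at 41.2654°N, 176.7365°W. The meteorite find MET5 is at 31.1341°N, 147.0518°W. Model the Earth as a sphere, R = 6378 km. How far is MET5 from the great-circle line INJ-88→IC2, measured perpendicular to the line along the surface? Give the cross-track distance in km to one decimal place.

δ₁₃ = central angle INJ-88→MET5 = 0.248405 rad  (haversine)
θ₁₃ = bearing INJ-88→MET5 = 95.315°,  θ₁₂ = bearing INJ-88→IC2 = 310.400°
dₓₜ = R·arcsin(sin δ₁₃ · sin(θ₁₃ − θ₁₂)) = 6378·arcsin(0.24586·sin(-215.086°)) = 904.361 km
|dₓₜ| = 904.361 km

904.4 km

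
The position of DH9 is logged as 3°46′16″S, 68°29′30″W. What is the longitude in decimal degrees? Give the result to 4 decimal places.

68.4917°W

68° + 29′/60 + 30″/3600 = 68 + 0.48333 + 0.00833 = 68.4917°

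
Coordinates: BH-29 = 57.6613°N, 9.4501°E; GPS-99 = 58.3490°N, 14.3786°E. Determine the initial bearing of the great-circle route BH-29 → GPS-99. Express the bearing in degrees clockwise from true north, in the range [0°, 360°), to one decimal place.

Δλ = 4.9285°
y = sin Δλ · cos φ₂ = 0.045082
x = cos φ₁ sin φ₂ − sin φ₁ cos φ₂ cos Δλ = 0.013642
θ = atan2(y, x) = 73.1645° → 73.1645° (mod 360°)

73.2°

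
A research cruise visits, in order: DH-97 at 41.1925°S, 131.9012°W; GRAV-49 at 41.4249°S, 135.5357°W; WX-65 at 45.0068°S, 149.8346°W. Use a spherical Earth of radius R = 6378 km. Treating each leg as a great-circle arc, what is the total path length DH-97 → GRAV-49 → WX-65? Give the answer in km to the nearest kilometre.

DH-97→GRAV-49: c = 0.047818 rad, d = 304.98 km
GRAV-49→WX-65: c = 0.192008 rad, d = 1224.63 km
Total = 304.98 + 1224.63 = 1529.61 km

1530 km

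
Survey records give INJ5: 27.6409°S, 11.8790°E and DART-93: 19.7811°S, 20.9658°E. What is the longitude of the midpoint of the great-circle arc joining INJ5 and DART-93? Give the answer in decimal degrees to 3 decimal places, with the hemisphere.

16.560°E

Bx = cos φ₂ cos Δλ = 0.929183,  By = cos φ₂ sin Δλ = 0.148611
φₘ = atan2(sin φ₁ + sin φ₂, √((cos φ₁ + Bx)² + By²)) = -23.77740°
λₘ = λ₁ + atan2(By, cos φ₁ + Bx) = 16.55977°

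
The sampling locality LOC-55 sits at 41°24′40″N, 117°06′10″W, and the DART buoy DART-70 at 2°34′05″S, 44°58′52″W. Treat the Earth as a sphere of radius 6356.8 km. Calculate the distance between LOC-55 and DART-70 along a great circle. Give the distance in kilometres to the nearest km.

8703 km

LOC-55: φ = +41.41111°, λ = -117.10278°
DART-70: φ = -2.56806°, λ = -44.98111°
Δφ = -43.9792°,  Δλ = 72.1217°
a = sin²(Δφ/2) + cos φ₁ cos φ₂ sin²(Δλ/2) = 0.399813
c = 2·arcsin(√a) = 1.369057 rad = 78.4412°
d = R·c = 6356.8 × 1.369057 = 8702.8 km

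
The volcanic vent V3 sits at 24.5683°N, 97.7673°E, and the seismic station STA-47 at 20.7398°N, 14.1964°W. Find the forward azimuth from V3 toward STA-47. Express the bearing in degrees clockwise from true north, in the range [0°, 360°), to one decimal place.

298.3°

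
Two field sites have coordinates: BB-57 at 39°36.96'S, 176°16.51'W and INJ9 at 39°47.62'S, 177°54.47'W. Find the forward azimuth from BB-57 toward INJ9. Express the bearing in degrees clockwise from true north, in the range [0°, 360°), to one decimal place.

261.4°

BB-57: φ = -39.61600°, λ = -176.27517°
INJ9: φ = -39.79367°, λ = -177.90783°
Δλ = -1.6327°
y = sin Δλ · cos φ₂ = -0.021892
x = cos φ₁ sin φ₂ − sin φ₁ cos φ₂ cos Δλ = -0.003300
θ = atan2(y, x) = -98.5718° → 261.4282° (mod 360°)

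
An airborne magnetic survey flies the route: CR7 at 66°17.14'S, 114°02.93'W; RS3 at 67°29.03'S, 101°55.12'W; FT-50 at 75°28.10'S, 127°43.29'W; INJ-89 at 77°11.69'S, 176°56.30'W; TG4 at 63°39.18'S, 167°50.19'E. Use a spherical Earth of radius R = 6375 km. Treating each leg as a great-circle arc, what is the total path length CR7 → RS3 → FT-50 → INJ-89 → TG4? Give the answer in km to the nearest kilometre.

4666 km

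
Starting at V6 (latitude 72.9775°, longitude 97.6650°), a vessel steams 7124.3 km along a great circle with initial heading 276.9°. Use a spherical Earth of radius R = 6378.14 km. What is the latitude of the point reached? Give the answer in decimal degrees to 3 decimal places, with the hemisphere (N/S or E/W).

δ = d/R = 7124.3/6378.14 = 1.116987 rad
φ₂ = arcsin(sin φ₁ cos δ + cos φ₁ sin δ cos θ)
   = arcsin(0.95619·0.43839 + 0.29275·0.89878·0.12014) = 26.79479°
λ₂ = λ₁ + atan2(sin θ sin δ cos φ₁, cos δ − sin φ₁ sin φ₂) = 9.27579°

26.795°N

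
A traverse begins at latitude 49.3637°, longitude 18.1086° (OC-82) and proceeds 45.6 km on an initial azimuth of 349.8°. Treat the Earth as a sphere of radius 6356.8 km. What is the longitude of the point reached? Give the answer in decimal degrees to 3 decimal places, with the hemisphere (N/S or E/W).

δ = d/R = 45.6/6356.8 = 0.007173 rad
φ₂ = arcsin(sin φ₁ cos δ + cos φ₁ sin δ cos θ)
   = arcsin(0.75886·0.99997 + 0.65126·0.00717·0.98420) = 49.76816°
λ₂ = λ₁ + atan2(sin θ sin δ cos φ₁, cos δ − sin φ₁ sin φ₂) = 17.99591°

17.996°E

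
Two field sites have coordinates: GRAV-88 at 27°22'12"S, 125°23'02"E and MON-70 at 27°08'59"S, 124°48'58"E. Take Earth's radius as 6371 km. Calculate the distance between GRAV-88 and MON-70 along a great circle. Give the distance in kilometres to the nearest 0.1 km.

GRAV-88: φ = -27.37000°, λ = +125.38389°
MON-70: φ = -27.14972°, λ = +124.81611°
Δφ = 0.2203°,  Δλ = -0.5678°
a = sin²(Δφ/2) + cos φ₁ cos φ₂ sin²(Δλ/2) = 0.000023
c = 2·arcsin(√a) = 0.009611 rad = 0.5507°
d = R·c = 6371 × 0.009611 = 61.2 km

61.2 km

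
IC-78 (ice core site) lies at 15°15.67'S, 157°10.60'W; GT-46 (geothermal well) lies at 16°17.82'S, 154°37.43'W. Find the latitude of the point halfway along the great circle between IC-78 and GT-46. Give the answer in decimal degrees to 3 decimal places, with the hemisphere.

15.783°S

IC-78: φ = -15.26117°, λ = -157.17667°
GT-46: φ = -16.29700°, λ = -154.62383°
Bx = cos φ₂ cos Δλ = 0.958867,  By = cos φ₂ sin Δλ = 0.042751
φₘ = atan2(sin φ₁ + sin φ₂, √((cos φ₁ + Bx)² + By²)) = -15.78280°
λₘ = λ₁ + atan2(By, cos φ₁ + Bx) = -155.90351°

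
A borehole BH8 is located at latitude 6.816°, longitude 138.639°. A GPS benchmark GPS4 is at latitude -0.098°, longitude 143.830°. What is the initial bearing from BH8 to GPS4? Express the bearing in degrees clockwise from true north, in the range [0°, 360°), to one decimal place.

Δλ = 5.1910°
y = sin Δλ · cos φ₂ = 0.090476
x = cos φ₁ sin φ₂ − sin φ₁ cos φ₂ cos Δλ = -0.119893
θ = atan2(y, x) = 142.9603° → 142.9603° (mod 360°)

143.0°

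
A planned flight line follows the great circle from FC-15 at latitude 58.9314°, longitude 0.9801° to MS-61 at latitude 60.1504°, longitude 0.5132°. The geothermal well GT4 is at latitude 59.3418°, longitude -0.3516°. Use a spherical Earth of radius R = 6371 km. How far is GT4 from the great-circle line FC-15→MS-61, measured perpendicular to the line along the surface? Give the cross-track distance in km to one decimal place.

65.5 km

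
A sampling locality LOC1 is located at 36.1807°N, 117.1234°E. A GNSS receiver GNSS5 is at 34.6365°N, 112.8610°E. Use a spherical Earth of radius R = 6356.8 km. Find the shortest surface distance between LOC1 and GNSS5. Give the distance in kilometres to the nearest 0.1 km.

421.7 km

Δφ = -1.5442°,  Δλ = -4.2624°
a = sin²(Δφ/2) + cos φ₁ cos φ₂ sin²(Δλ/2) = 0.001100
c = 2·arcsin(√a) = 0.066345 rad = 3.8013°
d = R·c = 6356.8 × 0.066345 = 421.7 km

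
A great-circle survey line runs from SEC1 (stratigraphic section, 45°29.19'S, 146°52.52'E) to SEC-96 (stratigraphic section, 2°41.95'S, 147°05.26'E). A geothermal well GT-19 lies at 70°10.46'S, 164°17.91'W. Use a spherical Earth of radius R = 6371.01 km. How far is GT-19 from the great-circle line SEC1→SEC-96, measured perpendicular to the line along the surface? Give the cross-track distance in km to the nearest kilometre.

SEC1: φ = -45.48650°, λ = +146.87533°
SEC-96: φ = -2.69917°, λ = +147.08767°
GT-19: φ = -70.17433°, λ = -164.29850°
δ₁₃ = central angle SEC1→GT-19 = 0.596406 rad  (haversine)
θ₁₃ = bearing SEC1→GT-19 = 152.966°,  θ₁₂ = bearing SEC1→SEC-96 = 0.312°
dₓₜ = R·arcsin(sin δ₁₃ · sin(θ₁₃ − θ₁₂)) = 6371.01·arcsin(0.56167·sin(152.654°)) = 1662.612 km
|dₓₜ| = 1662.612 km

1663 km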